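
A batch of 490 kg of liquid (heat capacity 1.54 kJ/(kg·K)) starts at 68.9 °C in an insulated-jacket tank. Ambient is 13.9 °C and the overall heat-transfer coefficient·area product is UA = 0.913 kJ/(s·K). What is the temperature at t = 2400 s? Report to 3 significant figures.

Energy balance: M c_p dT/dt = −UA(T − T_amb).
dT/dt = (T_ss − T)/τ with T_ss = T_amb = 13.900 °C, τ = M c_p/UA = 490·1.54/0.913 = 826.51 s.
This is linear first-order; T(t) = T_ss + (T₀ − T_ss) e^(−t/τ).
T(2400) = 13.900 + (55.000)·0.054815 = 16.915 °C.

16.9 °C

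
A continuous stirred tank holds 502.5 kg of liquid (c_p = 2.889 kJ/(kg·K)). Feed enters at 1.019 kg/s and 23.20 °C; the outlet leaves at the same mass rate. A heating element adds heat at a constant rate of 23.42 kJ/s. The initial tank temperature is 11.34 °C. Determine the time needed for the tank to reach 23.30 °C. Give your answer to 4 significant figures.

Energy balance: M c_p dT/dt = ṁ c_p (T_in − T) + 23.42.
τ = M/ṁ = 493.131 s; T_ss = T_in + Q̇/(ṁ c_p) = 31.1555 °C.
T(t) = T_ss + (T₀ − T_ss) e^(−t/τ). Set T = 23.30:
e^(−t/τ) = (23.30 − 31.1555)/(11.34 − 31.1555) = 0.396431
t = −493.131 · ln(0.396431) = 456.271 s.

456.3 s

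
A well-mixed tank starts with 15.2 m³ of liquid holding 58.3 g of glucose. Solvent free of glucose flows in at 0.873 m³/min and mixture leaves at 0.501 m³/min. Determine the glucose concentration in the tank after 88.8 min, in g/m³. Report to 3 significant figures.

Total volume: dV/dt = Q_in − Q_out = 0.37200 m³/min, so V(t) = 15.2 + 0.37200 t and V(88.8) = 48.234 m³.
Solute balance: dm/dt = 0 − Q_out C = −Q_out m/V(t).
dm/m = −Q_out dt/(V₀ + 0.37200 t); integrating gives ln(m/m₀) = −(Q_out/(Q_in−Q_out)) ln(V/V₀).
m = m₀ (V₀/V)^(Q_out/(Q_in−Q_out)) = 58.3 × (15.2/48.234)^(1.3468) = 12.310 g.
C = m/V = 12.310/48.234 = 0.25521 g/m³.

0.255 g/m³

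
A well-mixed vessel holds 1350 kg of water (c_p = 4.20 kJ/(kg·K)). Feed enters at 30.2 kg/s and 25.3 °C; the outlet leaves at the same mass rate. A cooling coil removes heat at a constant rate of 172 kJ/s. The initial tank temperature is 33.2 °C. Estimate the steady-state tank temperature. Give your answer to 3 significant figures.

M c_p dT/dt = ṁ c_p (T_in − T) − Q̇.
At steady state dT/dt = 0 ⇒ T_ss = T_in − Q̇/(ṁ c_p) = 25.3 − 172/(30.2·4.20) = 23.944 °C.

23.9 °C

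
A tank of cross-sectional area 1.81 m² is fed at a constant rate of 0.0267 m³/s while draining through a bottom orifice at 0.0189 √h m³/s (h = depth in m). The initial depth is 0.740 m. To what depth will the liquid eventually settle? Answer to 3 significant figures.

2.00 m

A dh/dt = Q_in − 0.0189 √h. Steady state requires inflow = outflow:
Q_in = 0.0189 √h_ss ⇒ √h_ss = 0.0267/0.0189 = 1.4127.
h_ss = 1.4127² = 1.9957 m. (Since h₀ = 0.740 m < h_ss, the level will rise toward this value.)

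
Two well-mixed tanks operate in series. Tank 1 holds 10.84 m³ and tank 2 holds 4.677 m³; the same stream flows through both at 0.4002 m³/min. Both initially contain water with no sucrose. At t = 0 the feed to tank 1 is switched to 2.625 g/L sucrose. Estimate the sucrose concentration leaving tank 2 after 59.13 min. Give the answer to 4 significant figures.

2.117 g/L

Species balance on tank i: dCᵢ/dt = (Cᵢ₋₁ − Cᵢ)/τᵢ with τᵢ = Vᵢ/Q.
τ₁ = 10.84/0.4002 = 27.0865 min; τ₂ = 4.677/0.4002 = 11.6867 min.
Tank 1: C₁ = C_in(1 − e^(−t/τ₁)). Tank 2 (τ₁ ≠ τ₂): C₂ = C_in[1 − (τ₁ e^(−t/τ₁) − τ₂ e^(−t/τ₂))/(τ₁ − τ₂)].
At t = 59.13: e^(−t/τ₁) = 0.112702, e^(−t/τ₂) = 0.00634799.
C₂ = 2.625·[1 − (27.0865·0.112702 − 11.6867·0.00634799)/(15.3998)] = 2.625·0.806588 = 2.11729 g/L.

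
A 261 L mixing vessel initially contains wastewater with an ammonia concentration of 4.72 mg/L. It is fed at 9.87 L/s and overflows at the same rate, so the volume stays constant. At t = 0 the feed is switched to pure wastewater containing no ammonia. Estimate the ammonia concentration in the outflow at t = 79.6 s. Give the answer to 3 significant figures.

0.233 mg/L

Species balance on the tank: V dC/dt = Q(C_in − C).
Rewrite as dC/dt + C/τ = C_in/τ, τ = V/Q = 26.444 s.
C approaches C_in exponentially: C(t) = C_in + (C₀ − C_in) e^(−t/τ).
C(79.6) = 0 + (4.72 − 0)·e^(−79.6/26.444) = 0 + (4.7200)·0.049284 = 0.23262 mg/L.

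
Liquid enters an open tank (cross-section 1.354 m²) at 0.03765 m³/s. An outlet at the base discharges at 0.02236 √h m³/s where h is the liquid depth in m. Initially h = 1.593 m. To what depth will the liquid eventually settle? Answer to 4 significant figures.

2.835 m

Mass balance (ρ constant): A dh/dt = Q_in − 0.02236 √h. At steady state dh/dt = 0:
Q_in = 0.02236 √h_ss ⇒ √h_ss = 0.03765/0.02236 = 1.68381.
h_ss = 1.68381² = 2.83522 m. (Since h₀ = 1.593 m < h_ss, the level will rise toward this value.)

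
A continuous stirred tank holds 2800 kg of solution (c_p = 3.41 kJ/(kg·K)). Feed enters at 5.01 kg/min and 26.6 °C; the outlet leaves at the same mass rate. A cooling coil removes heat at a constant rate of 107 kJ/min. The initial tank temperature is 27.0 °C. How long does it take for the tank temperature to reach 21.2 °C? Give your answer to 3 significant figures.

1140 min

Heat balance on the well-mixed liquid: M c_p dT/dt = ṁ c_p (T_in − T) − 107.
τ = M/ṁ = 558.88 min; T_ss = T_in − Q̇/(ṁ c_p) = 20.337 °C.
T(t) = T_ss + (T₀ − T_ss) e^(−t/τ). Set T = 21.2:
e^(−t/τ) = (21.2 − 20.337)/(27.0 − 20.337) = 0.12954
t = −558.88 · ln(0.12954) = 1142.2 min.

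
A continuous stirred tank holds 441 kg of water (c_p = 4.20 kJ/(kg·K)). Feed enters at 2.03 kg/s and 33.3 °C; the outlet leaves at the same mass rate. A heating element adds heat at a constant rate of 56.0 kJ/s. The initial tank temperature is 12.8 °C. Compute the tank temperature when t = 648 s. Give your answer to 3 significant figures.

38.5 °C

M c_p dT/dt = ṁ c_p (T_in − T) + Q̇.
Rearrange: dT/dt = (T_ss − T)/τ with τ = M/ṁ = 217.24 s and T_ss = T_in + Q̇/(ṁ c_p) = 39.868 °C.
T approaches T_ss exponentially: T(t) = T_ss + (T₀ − T_ss) e^(−t/τ).
T(648) = 39.868 + (-27.068)·e^(−648/217.24) = 39.868 + (-27.068)·0.050648 = 38.497 °C.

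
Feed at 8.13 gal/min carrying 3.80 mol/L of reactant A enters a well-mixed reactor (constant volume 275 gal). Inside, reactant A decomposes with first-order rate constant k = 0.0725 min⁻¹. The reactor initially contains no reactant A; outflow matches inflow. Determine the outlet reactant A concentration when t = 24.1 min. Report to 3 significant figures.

1.01 mol/L

Accumulation = in − out − consumed: V dC/dt = Q C_in − Q C − k V C.
dC/dt = (Q/V) C_in − (Q/V + k) C; effective rate a = Q/V + k = 0.029564 + 0.0725 = 0.10206 min⁻¹.
C_ss = Q C_in/(Q + kV) = 1.1007 mol/L; C(t) = C_ss + (C₀ − C_ss) e^(−a t).
C(24.1) = 1.1007 + (-1.1007)·e^(−0.10206·24.1) = 1.1007 + (-1.1007)·0.085458 = 1.0066 mol/L.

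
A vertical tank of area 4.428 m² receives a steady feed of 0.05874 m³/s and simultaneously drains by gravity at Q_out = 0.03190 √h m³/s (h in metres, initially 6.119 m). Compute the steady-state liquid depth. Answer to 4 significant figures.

A dh/dt = Q_in − 0.03190 √h. Steady state requires inflow = outflow:
Q_in = 0.03190 √h_ss ⇒ √h_ss = 0.05874/0.03190 = 1.84138.
h_ss = 1.84138² = 3.39068 m. (Since h₀ = 6.119 m > h_ss, the level will fall toward this value.)

3.391 m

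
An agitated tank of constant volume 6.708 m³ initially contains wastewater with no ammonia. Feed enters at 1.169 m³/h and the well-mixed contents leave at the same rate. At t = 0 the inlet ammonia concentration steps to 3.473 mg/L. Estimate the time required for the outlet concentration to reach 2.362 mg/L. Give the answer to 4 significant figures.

Species balance: V dC/dt = Q(C_in − C) ⇒ τ = V/Q = 5.73824 h.
C(t) = C_in + (C₀ − C_in) e^(−t/τ). Set C = 2.362 and solve for t:
e^(−t/τ) = (C − C_in)/(C₀ − C_in) = (2.362 − 3.473)/(0 − 3.473) = 0.319896
t = −τ ln(…) = 5.73824 × 1.13976 = 6.54020 h.

6.540 h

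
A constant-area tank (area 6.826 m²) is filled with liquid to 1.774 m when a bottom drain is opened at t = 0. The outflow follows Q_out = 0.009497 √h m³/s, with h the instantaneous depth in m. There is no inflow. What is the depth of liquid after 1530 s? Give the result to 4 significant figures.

0.07160 m

Mass balance (ρ constant): A dh/dt = −0.009497 √h.
∫ h^(−1/2) dh = −(0.009497/A) ∫ dt, giving 2√h = 2√h₀ − (0.009497/A) t.
√h = √1.774 − 0.009497·1530/(2·6.826) = 1.33192 − 1.06434 = 0.267573.
h = 0.267573² = 0.0715953 m.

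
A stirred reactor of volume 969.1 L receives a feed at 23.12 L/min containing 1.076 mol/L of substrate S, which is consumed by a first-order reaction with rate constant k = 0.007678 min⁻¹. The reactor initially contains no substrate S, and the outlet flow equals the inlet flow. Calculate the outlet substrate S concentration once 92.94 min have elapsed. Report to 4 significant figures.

Accumulation = in − out − consumed: V dC/dt = Q C_in − Q C − k V C.
This is linear with rate a = Q/V + k = 0.0315352 min⁻¹.
C_ss = Q C_in/(Q + kV) = 0.814022 mol/L; C(t) = C_ss + (C₀ − C_ss) e^(−a t).
C(92.94) = 0.814022 + (-0.814022)·e^(−0.0315352·92.94) = 0.814022 + (-0.814022)·0.0533501 = 0.770594 mol/L.

0.7706 mol/L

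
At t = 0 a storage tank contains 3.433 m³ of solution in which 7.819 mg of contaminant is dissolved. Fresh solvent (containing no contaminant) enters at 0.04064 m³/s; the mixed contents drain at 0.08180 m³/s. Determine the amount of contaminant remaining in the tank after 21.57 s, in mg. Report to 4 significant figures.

Total volume: dV/dt = Q_in − Q_out = -0.0411600 m³/s, so V(t) = 3.433 − 0.0411600 t and V(21.57) = 2.54518 m³.
Solute balance: dm/dt = 0 − Q_out C = −Q_out m/V(t).
Separate: dm/m = −Q_out dt/V(t) ⇒ ln(m/m₀) = −(Q_out/(Q_in−Q_out)) ln(V/V₀).
m = m₀ (V₀/V)^(Q_out/(Q_in−Q_out)) = 7.819 × (3.433/2.54518)^(-1.98737) = 4.31402 mg.

4.314 mg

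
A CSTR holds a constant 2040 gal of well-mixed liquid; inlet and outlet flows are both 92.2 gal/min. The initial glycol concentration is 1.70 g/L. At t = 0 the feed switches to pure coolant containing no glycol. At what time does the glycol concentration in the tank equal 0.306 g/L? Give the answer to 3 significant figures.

Species balance: V dC/dt = Q(C_in − C) ⇒ τ = V/Q = 22.126 min.
C(t) = C_in + (C₀ − C_in) e^(−t/τ). Set C = 0.306 and solve for t:
e^(−t/τ) = (C − C_in)/(C₀ − C_in) = (0.306 − 0)/(1.70 − 0) = 0.18000
t = −τ ln(…) = 22.126 × 1.7148 = 37.941 min.

37.9 min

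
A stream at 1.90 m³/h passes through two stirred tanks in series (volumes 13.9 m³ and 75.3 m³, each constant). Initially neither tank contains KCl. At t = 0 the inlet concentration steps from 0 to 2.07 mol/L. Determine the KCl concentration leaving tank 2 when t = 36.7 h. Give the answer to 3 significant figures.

Each tank obeys Vᵢ dCᵢ/dt = Q(Cᵢ₋₁ − Cᵢ), so τᵢ = Vᵢ/Q.
τ₁ = 13.9/1.90 = 7.3158 h; τ₂ = 75.3/1.90 = 39.632 h.
Tank 1: C₁ = C_in(1 − e^(−t/τ₁)). Tank 2 (τ₁ ≠ τ₂): C₂ = C_in[1 − (τ₁ e^(−t/τ₁) − τ₂ e^(−t/τ₂))/(τ₁ − τ₂)].
At t = 36.7: e^(−t/τ₁) = 0.0066274, e^(−t/τ₂) = 0.39612.
C₂ = 2.07·[1 − (7.3158·0.0066274 − 39.632·0.39612)/(-32.316)] = 2.07·0.51570 = 1.0675 mol/L.

1.07 mol/L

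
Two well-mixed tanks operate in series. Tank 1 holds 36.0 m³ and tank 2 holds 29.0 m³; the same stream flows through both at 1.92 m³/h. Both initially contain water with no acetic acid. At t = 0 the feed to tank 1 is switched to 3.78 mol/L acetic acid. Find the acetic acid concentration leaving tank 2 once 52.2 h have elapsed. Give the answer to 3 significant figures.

3.07 mol/L

Time constants: τᵢ = Vᵢ/Q for each well-mixed tank.
τ₁ = 36.0/1.92 = 18.750 h; τ₂ = 29.0/1.92 = 15.104 h.
Tank 1: C₁ = C_in(1 − e^(−t/τ₁)). Tank 2 (τ₁ ≠ τ₂): C₂ = C_in[1 − (τ₁ e^(−t/τ₁) − τ₂ e^(−t/τ₂))/(τ₁ − τ₂)].
At t = 52.2: e^(−t/τ₁) = 0.061791, e^(−t/τ₂) = 0.031556.
C₂ = 3.78·[1 − (18.750·0.061791 − 15.104·0.031556)/(3.6458)] = 3.78·0.81295 = 3.0729 mol/L.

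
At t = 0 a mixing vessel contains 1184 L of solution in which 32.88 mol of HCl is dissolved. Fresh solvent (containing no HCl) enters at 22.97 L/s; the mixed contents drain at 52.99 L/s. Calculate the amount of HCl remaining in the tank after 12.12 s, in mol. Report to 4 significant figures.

17.20 mol

Let m(t) be the amount of HCl. Volume: V(t) = V₀ + (Q_in − Q_out) t = 1184 − 30.0200 t; V(12.12) = 820.158 L.
Solute balance: dm/dt = 0 − Q_out C = −Q_out m/V(t).
Separate: dm/m = −Q_out dt/V(t) ⇒ ln(m/m₀) = −(Q_out/(Q_in−Q_out)) ln(V/V₀).
m = m₀ (V₀/V)^(Q_out/(Q_in−Q_out)) = 32.88 × (1184/820.158)^(-1.76516) = 17.1977 mol.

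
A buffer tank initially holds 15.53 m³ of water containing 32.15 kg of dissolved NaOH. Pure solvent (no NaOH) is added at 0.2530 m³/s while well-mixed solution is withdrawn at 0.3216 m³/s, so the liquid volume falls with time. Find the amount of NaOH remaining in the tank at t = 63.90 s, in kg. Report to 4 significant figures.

6.791 kg

Let m(t) be the amount of NaOH. Volume: V(t) = V₀ + (Q_in − Q_out) t = 15.53 − 0.0686000 t; V(63.90) = 11.1465 m³.
Solute balance: dm/dt = 0 − Q_out C = −Q_out m/V(t).
dm/m = −Q_out dt/(V₀ − 0.0686000 t); integrating gives ln(m/m₀) = −(Q_out/(Q_in−Q_out)) ln(V/V₀).
m = m₀ (V₀/V)^(Q_out/(Q_in−Q_out)) = 32.15 × (15.53/11.1465)^(-4.68805) = 6.79111 kg.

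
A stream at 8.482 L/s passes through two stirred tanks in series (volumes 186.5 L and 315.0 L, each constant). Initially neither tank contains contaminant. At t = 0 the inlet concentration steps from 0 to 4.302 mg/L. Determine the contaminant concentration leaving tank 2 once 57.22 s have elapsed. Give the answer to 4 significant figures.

2.506 mg/L

Species balance on tank i: dCᵢ/dt = (Cᵢ₋₁ − Cᵢ)/τᵢ with τᵢ = Vᵢ/Q.
τ₁ = 186.5/8.482 = 21.9877 s; τ₂ = 315.0/8.482 = 37.1375 s.
Solving the cascade with C₁(0)=C₂(0)=0 gives C₂(t) = C_in[1 − (τ₁ e^(−t/τ₁) − τ₂ e^(−t/τ₂))/(τ₁ − τ₂)].
At t = 57.22: e^(−t/τ₁) = 0.0740985, e^(−t/τ₂) = 0.214218.
C₂ = 4.302·[1 − (21.9877·0.0740985 − 37.1375·0.214218)/(-15.1497)] = 4.302·0.582418 = 2.50556 mg/L.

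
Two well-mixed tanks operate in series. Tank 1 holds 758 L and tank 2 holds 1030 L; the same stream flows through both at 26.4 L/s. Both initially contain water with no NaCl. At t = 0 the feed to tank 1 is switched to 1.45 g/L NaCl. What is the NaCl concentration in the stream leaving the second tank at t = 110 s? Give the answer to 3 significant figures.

Time constants: τᵢ = Vᵢ/Q for each well-mixed tank.
τ₁ = 758/26.4 = 28.712 s; τ₂ = 1030/26.4 = 39.015 s.
Solving the cascade with C₁(0)=C₂(0)=0 gives C₂(t) = C_in[1 − (τ₁ e^(−t/τ₁) − τ₂ e^(−t/τ₂))/(τ₁ − τ₂)].
At t = 110: e^(−t/τ₁) = 0.021685, e^(−t/τ₂) = 0.059641.
C₂ = 1.45·[1 − (28.712·0.021685 − 39.015·0.059641)/(-10.303)] = 1.45·0.83459 = 1.2101 g/L.

1.21 g/L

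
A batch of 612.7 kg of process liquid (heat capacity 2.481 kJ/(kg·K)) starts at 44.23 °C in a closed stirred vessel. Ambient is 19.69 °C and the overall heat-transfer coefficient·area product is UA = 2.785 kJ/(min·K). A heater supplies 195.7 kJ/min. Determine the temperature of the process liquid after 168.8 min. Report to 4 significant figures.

M c_p dT/dt = −UA(T − T_amb) + Q̇.
dT/dt = (T_ss − T)/τ with T_ss = T_amb + Q̇/UA = 19.69 + 195.7/2.785 = 89.9593 °C, τ = M c_p/UA = 612.7·2.481/2.785 = 545.820 min.
Solution: T(t) = T_ss + (T₀ − T_ss) e^(−t/τ).
T(168.8) = 89.9593 + (-45.7293)·0.733990 = 56.3944 °C.

56.39 °C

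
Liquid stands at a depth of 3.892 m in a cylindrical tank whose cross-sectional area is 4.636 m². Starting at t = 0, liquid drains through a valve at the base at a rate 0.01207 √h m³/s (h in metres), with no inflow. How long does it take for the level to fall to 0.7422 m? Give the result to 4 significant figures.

With no inflow, A dh/dt = −0.01207 √h.
∫ h^(−1/2) dh = −(0.01207/A) ∫ dt, giving 2√h = 2√h₀ − (0.01207/A) t.
t = 2A(√h₀ − √h)/0.01207 = 2·4.636·(√3.892 − √0.7422)/0.01207
  = 9.27200 × (1.97282 − 0.861510) / 0.01207 = 853.688 s.

853.7 s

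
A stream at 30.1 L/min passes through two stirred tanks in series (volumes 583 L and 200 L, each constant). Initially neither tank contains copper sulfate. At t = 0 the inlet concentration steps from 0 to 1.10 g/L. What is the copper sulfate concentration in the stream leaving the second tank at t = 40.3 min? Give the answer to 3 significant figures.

0.892 g/L

Each tank obeys Vᵢ dCᵢ/dt = Q(Cᵢ₋₁ − Cᵢ), so τᵢ = Vᵢ/Q.
τ₁ = 583/30.1 = 19.369 min; τ₂ = 200/30.1 = 6.6445 min.
Solving the cascade with C₁(0)=C₂(0)=0 gives C₂(t) = C_in[1 − (τ₁ e^(−t/τ₁) − τ₂ e^(−t/τ₂))/(τ₁ − τ₂)].
At t = 40.3: e^(−t/τ₁) = 0.12485, e^(−t/τ₂) = 0.0023224.
C₂ = 1.10·[1 − (19.369·0.12485 − 6.6445·0.0023224)/(12.724)] = 1.10·0.81117 = 0.89229 g/L.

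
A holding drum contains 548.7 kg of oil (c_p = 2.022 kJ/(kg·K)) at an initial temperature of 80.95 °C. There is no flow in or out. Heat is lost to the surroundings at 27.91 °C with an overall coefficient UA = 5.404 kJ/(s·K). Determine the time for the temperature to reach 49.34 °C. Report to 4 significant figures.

Lumped-capacitance energy balance: M c_p dT/dt = UA(T_amb − T).
τ = M c_p/UA = 205.306 s; T_ss = T_amb = 27.9100 °C.
T(t) = T_ss + (T₀ − T_ss)e^(−t/τ); set T = 49.34:
t = −τ ln[(T − T_ss)/(T₀ − T_ss)] = −205.306 · ln(0.404035) = 186.059 s.

186.1 s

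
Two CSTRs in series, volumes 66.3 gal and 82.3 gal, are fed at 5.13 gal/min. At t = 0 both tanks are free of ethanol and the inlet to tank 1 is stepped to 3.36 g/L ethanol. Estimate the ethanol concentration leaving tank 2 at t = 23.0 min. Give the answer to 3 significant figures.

1.59 g/L

Time constants: τᵢ = Vᵢ/Q for each well-mixed tank.
τ₁ = 66.3/5.13 = 12.924 min; τ₂ = 82.3/5.13 = 16.043 min.
Solving the cascade with C₁(0)=C₂(0)=0 gives C₂(t) = C_in[1 − (τ₁ e^(−t/τ₁) − τ₂ e^(−t/τ₂))/(τ₁ − τ₂)].
At t = 23.0: e^(−t/τ₁) = 0.16870, e^(−t/τ₂) = 0.23844.
C₂ = 3.36·[1 − (12.924·0.16870 − 16.043·0.23844)/(-3.1189)] = 3.36·0.47260 = 1.5879 g/L.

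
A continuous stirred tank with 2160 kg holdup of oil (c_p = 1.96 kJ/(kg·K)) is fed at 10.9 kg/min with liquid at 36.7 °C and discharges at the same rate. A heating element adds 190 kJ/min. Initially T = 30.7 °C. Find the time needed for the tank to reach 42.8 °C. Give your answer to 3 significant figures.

M c_p dT/dt = ṁ c_p (T_in − T) + Q̇.
τ = M/ṁ = 198.17 min; T_ss = T_in + Q̇/(ṁ c_p) = 45.593 °C.
T(t) = T_ss + (T₀ − T_ss) e^(−t/τ). Set T = 42.8:
e^(−t/τ) = (42.8 − 45.593)/(30.7 − 45.593) = 0.18756
t = −198.17 · ln(0.18756) = 331.66 min.

332 min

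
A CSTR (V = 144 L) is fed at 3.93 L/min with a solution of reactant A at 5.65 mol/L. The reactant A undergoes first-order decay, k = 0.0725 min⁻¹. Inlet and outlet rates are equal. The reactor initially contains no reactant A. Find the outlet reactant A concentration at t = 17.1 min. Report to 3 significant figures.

Species balance: V dC/dt = Q C_in − Q C − k V C.
dC/dt = (Q/V) C_in − (Q/V + k) C; effective rate a = Q/V + k = 0.027292 + 0.0725 = 0.099792 min⁻¹.
C_ss = Q C_in/(Q + kV) = 1.5452 mol/L; C(t) = C_ss + (C₀ − C_ss) e^(−a t).
C(17.1) = 1.5452 + (-1.5452)·e^(−0.099792·17.1) = 1.5452 + (-1.5452)·0.18151 = 1.2647 mol/L.

1.26 mol/L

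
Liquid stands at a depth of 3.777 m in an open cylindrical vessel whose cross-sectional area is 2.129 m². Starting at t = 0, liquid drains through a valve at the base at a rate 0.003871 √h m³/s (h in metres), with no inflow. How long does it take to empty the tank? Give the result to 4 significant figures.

With no inflow, A dh/dt = −0.003871 √h.
∫ h^(−1/2) dh = −(0.003871/A) ∫ dt, giving 2√h = 2√h₀ − (0.003871/A) t.
Tank is empty when √h = 0: t_empty = 2A√h₀/0.003871.
t_empty = 2·2.129·√3.777/0.003871 = 4.25800·1.94345/0.003871 = 2137.75 s.

2138 s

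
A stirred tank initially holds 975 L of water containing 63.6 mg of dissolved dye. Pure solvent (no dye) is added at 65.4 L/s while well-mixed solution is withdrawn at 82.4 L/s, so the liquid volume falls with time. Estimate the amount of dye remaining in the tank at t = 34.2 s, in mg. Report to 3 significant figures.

Total volume: dV/dt = Q_in − Q_out = -17.000 L/s, so V(t) = 975 − 17.000 t and V(34.2) = 393.60 L.
Species balance (pure solvent in): dm/dt = −Q_out · m/V(t).
dm/m = −Q_out dt/(V₀ − 17.000 t); integrating gives ln(m/m₀) = −(Q_out/(Q_in−Q_out)) ln(V/V₀).
m = m₀ (V₀/V)^(Q_out/(Q_in−Q_out)) = 63.6 × (975/393.60)^(-4.8471) = 0.78336 mg.

0.783 mg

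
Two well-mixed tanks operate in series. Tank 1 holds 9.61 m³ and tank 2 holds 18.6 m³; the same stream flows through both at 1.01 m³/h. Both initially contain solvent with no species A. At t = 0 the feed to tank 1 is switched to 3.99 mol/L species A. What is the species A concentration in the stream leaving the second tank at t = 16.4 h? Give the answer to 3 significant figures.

1.36 mol/L

Time constants: τᵢ = Vᵢ/Q for each well-mixed tank.
τ₁ = 9.61/1.01 = 9.5149 h; τ₂ = 18.6/1.01 = 18.416 h.
Solving the cascade with C₁(0)=C₂(0)=0 gives C₂(t) = C_in[1 − (τ₁ e^(−t/τ₁) − τ₂ e^(−t/τ₂))/(τ₁ − τ₂)].
At t = 16.4: e^(−t/τ₁) = 0.17842, e^(−t/τ₂) = 0.41044.
C₂ = 3.99·[1 − (9.5149·0.17842 − 18.416·0.41044)/(-8.9010)] = 3.99·0.34155 = 1.3628 mol/L.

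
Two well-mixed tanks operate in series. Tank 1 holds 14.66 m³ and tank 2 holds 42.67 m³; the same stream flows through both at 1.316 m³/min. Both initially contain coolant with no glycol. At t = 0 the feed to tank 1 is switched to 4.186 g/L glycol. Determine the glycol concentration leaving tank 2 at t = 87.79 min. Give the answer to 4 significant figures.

Time constants: τᵢ = Vᵢ/Q for each well-mixed tank.
τ₁ = 14.66/1.316 = 11.1398 min; τ₂ = 42.67/1.316 = 32.4240 min.
Tank 1: C₁ = C_in(1 − e^(−t/τ₁)). Tank 2 (τ₁ ≠ τ₂): C₂ = C_in[1 − (τ₁ e^(−t/τ₁) − τ₂ e^(−t/τ₂))/(τ₁ − τ₂)].
At t = 87.79: e^(−t/τ₁) = 0.000377953, e^(−t/τ₂) = 0.0666993.
C₂ = 4.186·[1 − (11.1398·0.000377953 − 32.4240·0.0666993)/(-21.2842)] = 4.186·0.898589 = 3.76149 g/L.

3.761 g/L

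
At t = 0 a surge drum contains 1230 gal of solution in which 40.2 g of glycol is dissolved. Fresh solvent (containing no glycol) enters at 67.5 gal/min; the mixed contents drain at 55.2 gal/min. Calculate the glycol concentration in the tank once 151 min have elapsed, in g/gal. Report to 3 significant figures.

0.000209 g/gal

Total volume: dV/dt = Q_in − Q_out = 12.300 gal/min, so V(t) = 1230 + 12.300 t and V(151) = 3087.3 gal.
Species balance (pure solvent in): dm/dt = −Q_out · m/V(t).
Separate: dm/m = −Q_out dt/V(t) ⇒ ln(m/m₀) = −(Q_out/(Q_in−Q_out)) ln(V/V₀).
m = m₀ (V₀/V)^(Q_out/(Q_in−Q_out)) = 40.2 × (1230/3087.3)^(4.4878) = 0.64650 g.
C = m/V = 0.64650/3087.3 = 0.00020941 g/gal.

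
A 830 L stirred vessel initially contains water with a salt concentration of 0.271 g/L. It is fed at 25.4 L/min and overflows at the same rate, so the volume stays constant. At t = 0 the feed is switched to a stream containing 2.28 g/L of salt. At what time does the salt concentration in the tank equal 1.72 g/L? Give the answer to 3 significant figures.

41.7 min

Accumulation = in − out for the solute gives V dC/dt = Q(C_in − C), so τ = V/Q = 32.677 min.
C(t) = C_in + (C₀ − C_in) e^(−t/τ). Set C = 1.72 and solve for t:
e^(−t/τ) = (C − C_in)/(C₀ − C_in) = (1.72 − 2.28)/(0.271 − 2.28) = 0.27875
t = −τ ln(…) = 32.677 × 1.2775 = 41.744 min.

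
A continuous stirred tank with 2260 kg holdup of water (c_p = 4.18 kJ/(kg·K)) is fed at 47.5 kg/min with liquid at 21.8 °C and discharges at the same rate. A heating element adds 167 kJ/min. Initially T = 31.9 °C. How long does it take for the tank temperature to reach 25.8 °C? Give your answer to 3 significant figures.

51.2 min

M c_p dT/dt = ṁ c_p (T_in − T) + Q̇.
τ = M/ṁ = 47.579 min; T_ss = T_in + Q̇/(ṁ c_p) = 22.641 °C.
T(t) = T_ss + (T₀ − T_ss) e^(−t/τ). Set T = 25.8:
e^(−t/τ) = (25.8 − 22.641)/(31.9 − 22.641) = 0.34117
t = −47.579 · ln(0.34117) = 51.165 min.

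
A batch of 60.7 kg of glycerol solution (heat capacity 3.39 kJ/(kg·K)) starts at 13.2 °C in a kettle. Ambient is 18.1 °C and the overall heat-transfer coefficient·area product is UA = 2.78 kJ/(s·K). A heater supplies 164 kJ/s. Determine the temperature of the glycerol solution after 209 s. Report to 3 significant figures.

Unsteady energy balance on the tank contents: M c_p dT/dt = −UA(T − T_amb) + Q̇.
dT/dt = (T_ss − T)/τ with T_ss = T_amb + Q̇/UA = 18.1 + 164/2.78 = 77.093 °C, τ = M c_p/UA = 60.7·3.39/2.78 = 74.019 s.
Solution: T(t) = T_ss + (T₀ − T_ss) e^(−t/τ).
T(209) = 77.093 + (-63.893)·0.059392 = 73.298 °C.

73.3 °C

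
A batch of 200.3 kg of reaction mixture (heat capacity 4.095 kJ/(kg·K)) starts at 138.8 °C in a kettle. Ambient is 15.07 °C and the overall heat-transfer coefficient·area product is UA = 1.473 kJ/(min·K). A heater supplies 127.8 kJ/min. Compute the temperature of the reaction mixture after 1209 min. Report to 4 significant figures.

Heat balance on the well-mixed liquid: M c_p dT/dt = −UA(T − T_amb) + Q̇.
dT/dt = (T_ss − T)/τ with T_ss = T_amb + Q̇/UA = 15.07 + 127.8/1.473 = 101.832 °C, τ = M c_p/UA = 200.3·4.095/1.473 = 556.842 min.
Solution: T(t) = T_ss + (T₀ − T_ss) e^(−t/τ).
T(1209) = 101.832 + (36.9683)·0.114044 = 106.048 °C.

106.0 °C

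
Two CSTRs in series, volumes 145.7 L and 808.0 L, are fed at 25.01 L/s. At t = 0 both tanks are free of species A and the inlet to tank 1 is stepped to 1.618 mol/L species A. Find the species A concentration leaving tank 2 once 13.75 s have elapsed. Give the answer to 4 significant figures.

0.3619 mol/L

Each tank obeys Vᵢ dCᵢ/dt = Q(Cᵢ₋₁ − Cᵢ), so τᵢ = Vᵢ/Q.
τ₁ = 145.7/25.01 = 5.82567 s; τ₂ = 808.0/25.01 = 32.3071 s.
Solving the cascade with C₁(0)=C₂(0)=0 gives C₂(t) = C_in[1 − (τ₁ e^(−t/τ₁) − τ₂ e^(−t/τ₂))/(τ₁ − τ₂)].
At t = 13.75: e^(−t/τ₁) = 0.0943972, e^(−t/τ₂) = 0.653375.
C₂ = 1.618·[1 − (5.82567·0.0943972 − 32.3071·0.653375)/(-26.4814)] = 1.618·0.223654 = 0.361873 mol/L.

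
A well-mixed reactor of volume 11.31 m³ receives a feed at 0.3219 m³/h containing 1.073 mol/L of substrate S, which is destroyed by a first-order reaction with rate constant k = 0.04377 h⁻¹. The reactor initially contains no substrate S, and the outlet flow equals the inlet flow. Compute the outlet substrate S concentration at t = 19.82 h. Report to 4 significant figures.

0.3218 mol/L

Species balance: V dC/dt = Q C_in − Q C − k V C.
This is linear with rate a = Q/V + k = 0.0722315 h⁻¹.
C_ss = Q C_in/(Q + kV) = 0.422796 mol/L; C(t) = C_ss + (C₀ − C_ss) e^(−a t).
C(19.82) = 0.422796 + (-0.422796)·e^(−0.0722315·19.82) = 0.422796 + (-0.422796)·0.238919 = 0.321782 mol/L.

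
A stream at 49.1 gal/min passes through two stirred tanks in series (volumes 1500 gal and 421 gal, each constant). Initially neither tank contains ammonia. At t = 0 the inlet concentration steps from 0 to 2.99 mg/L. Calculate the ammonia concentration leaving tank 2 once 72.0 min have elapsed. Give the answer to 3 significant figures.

2.60 mg/L

Species balance on tank i: dCᵢ/dt = (Cᵢ₋₁ − Cᵢ)/τᵢ with τᵢ = Vᵢ/Q.
τ₁ = 1500/49.1 = 30.550 min; τ₂ = 421/49.1 = 8.5743 min.
Tank 1: C₁ = C_in(1 − e^(−t/τ₁)). Tank 2 (τ₁ ≠ τ₂): C₂ = C_in[1 − (τ₁ e^(−t/τ₁) − τ₂ e^(−t/τ₂))/(τ₁ − τ₂)].
At t = 72.0: e^(−t/τ₁) = 0.094723, e^(−t/τ₂) = 0.00022551.
C₂ = 2.99·[1 − (30.550·0.094723 − 8.5743·0.00022551)/(21.976)] = 2.99·0.86841 = 2.5965 mg/L.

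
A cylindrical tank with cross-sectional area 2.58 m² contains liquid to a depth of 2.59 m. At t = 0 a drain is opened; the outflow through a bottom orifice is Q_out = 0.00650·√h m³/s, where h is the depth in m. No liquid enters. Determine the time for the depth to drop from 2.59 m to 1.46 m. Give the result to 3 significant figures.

318 s

A dh/dt = −Q_out = −0.00650 √h.
This is separable: 2 d(√h)/dt = −0.00650/A, so √h = √h₀ − (0.00650/(2A)) t.
t = 2A(√h₀ − √h)/0.00650 = 2·2.58·(√2.59 − √1.46)/0.00650
  = 5.1600 × (1.6093 − 1.2083) / 0.00650 = 318.37 s.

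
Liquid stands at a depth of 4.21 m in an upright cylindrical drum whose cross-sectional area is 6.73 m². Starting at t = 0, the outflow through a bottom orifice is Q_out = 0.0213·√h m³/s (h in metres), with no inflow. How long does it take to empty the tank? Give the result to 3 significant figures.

1300 s

Volume balance on the tank: A dh/dt = −0.0213 √h.
Separate and integrate: 2(√h − √h₀) = −(0.0213/A) t.
Set h = 0: 2√h₀ = (0.0213/A) t_empty ⇒ t_empty = 2A√h₀/0.0213.
t_empty = 2·6.73·√4.21/0.0213 = 13.460·2.0518/0.0213 = 1296.6 s.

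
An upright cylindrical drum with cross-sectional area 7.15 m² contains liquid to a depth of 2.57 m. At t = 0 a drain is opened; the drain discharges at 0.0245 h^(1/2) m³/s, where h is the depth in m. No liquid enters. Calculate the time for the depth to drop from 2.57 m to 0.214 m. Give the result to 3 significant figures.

With no inflow, A dh/dt = −0.0245 √h.
This is separable: 2 d(√h)/dt = −0.0245/A, so √h = √h₀ − (0.0245/(2A)) t.
t = 2A(√h₀ − √h)/0.0245 = 2·7.15·(√2.57 − √0.214)/0.0245
  = 14.300 × (1.6031 − 0.46260) / 0.0245 = 665.69 s.

666 s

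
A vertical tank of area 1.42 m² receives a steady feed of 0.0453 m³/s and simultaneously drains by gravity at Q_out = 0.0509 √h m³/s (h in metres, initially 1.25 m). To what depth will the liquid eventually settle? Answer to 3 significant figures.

0.792 m

A dh/dt = Q_in − 0.0509 √h. Steady state requires inflow = outflow:
Q_in = 0.0509 √h_ss ⇒ √h_ss = 0.0453/0.0509 = 0.88998.
h_ss = 0.88998² = 0.79207 m. (Since h₀ = 1.25 m > h_ss, the level will fall toward this value.)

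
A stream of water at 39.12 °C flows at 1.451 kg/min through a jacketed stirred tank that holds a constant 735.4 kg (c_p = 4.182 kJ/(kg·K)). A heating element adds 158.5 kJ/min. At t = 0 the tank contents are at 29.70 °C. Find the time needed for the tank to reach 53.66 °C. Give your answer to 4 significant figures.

M c_p dT/dt = ṁ c_p (T_in − T) + Q̇.
τ = M/ṁ = 506.823 min; T_ss = T_in + Q̇/(ṁ c_p) = 65.2403 °C.
T(t) = T_ss + (T₀ − T_ss) e^(−t/τ). Set T = 53.66:
e^(−t/τ) = (53.66 − 65.2403)/(29.70 − 65.2403) = 0.325835
t = −506.823 · ln(0.325835) = 568.332 min.

568.3 min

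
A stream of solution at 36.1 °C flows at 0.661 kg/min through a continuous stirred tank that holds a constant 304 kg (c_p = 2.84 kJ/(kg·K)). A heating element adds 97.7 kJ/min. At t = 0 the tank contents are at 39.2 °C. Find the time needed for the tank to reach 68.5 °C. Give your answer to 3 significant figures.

420 min

M c_p dT/dt = ṁ c_p (T_in − T) + Q̇.
τ = M/ṁ = 459.91 min; T_ss = T_in + Q̇/(ṁ c_p) = 88.144 °C.
T(t) = T_ss + (T₀ − T_ss) e^(−t/τ). Set T = 68.5:
e^(−t/τ) = (68.5 − 88.144)/(39.2 − 88.144) = 0.40136
t = −459.91 · ln(0.40136) = 419.85 min.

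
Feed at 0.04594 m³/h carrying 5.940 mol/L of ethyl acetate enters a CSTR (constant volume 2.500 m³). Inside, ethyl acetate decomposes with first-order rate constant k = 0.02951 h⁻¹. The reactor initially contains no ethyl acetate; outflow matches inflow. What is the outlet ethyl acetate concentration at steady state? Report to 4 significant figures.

Species balance: V dC/dt = Q C_in − Q C − k V C.
At steady state: 0 = Q C_in − (Q + kV) C_ss, so C_ss = Q C_in/(Q + kV).
C_ss = 0.04594·5.940/(0.04594 + 0.02951·2.500) = 0.272884/0.119715 = 2.27944 mol/L.

2.279 mol/L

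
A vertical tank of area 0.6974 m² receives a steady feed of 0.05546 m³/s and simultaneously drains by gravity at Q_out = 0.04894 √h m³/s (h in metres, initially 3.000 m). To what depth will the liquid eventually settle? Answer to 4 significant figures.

1.284 m

Mass balance (ρ constant): A dh/dt = Q_in − 0.04894 √h. At steady state dh/dt = 0:
Q_in = 0.04894 √h_ss ⇒ √h_ss = 0.05546/0.04894 = 1.13322.
h_ss = 1.13322² = 1.28420 m. (Since h₀ = 3.000 m > h_ss, the level will fall toward this value.)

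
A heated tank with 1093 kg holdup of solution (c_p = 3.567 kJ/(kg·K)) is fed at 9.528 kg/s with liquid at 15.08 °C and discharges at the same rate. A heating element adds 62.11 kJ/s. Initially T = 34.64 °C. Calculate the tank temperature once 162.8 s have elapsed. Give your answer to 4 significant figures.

21.20 °C

M c_p dT/dt = ṁ c_p (T_in − T) + Q̇.
Rearrange: dT/dt = (T_ss − T)/τ with τ = M/ṁ = 114.715 s and T_ss = T_in + Q̇/(ṁ c_p) = 16.9075 °C.
T approaches T_ss exponentially: T(t) = T_ss + (T₀ − T_ss) e^(−t/τ).
T(162.8) = 16.9075 + (17.7325)·e^(−162.8/114.715) = 16.9075 + (17.7325)·0.241913 = 21.1972 °C.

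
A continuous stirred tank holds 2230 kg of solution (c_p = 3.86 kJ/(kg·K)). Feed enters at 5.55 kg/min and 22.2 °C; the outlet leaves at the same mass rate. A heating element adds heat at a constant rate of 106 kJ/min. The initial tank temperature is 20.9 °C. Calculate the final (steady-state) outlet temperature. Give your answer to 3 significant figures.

27.1 °C

Unsteady energy balance on the tank contents: M c_p dT/dt = ṁ c_p (T_in − T) + 106.
At steady state dT/dt = 0 ⇒ T_ss = T_in + Q̇/(ṁ c_p) = 22.2 + 106/(5.55·3.86) = 27.148 °C.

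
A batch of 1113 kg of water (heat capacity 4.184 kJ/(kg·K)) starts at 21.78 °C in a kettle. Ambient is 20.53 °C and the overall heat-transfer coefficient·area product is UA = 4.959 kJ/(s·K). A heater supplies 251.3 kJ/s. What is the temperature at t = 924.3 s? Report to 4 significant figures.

52.73 °C

Lumped-capacitance energy balance: M c_p dT/dt = UA(T_amb − T) + Q̇.
dT/dt = (T_ss − T)/τ with T_ss = T_amb + Q̇/UA = 20.53 + 251.3/4.959 = 71.2055 °C, τ = M c_p/UA = 1113·4.184/4.959 = 939.059 s.
Integrating: T(t) = T_ss + (T₀ − T_ss) e^(−t/τ).
T(924.3) = 71.2055 + (-49.4255)·0.373707 = 52.7349 °C.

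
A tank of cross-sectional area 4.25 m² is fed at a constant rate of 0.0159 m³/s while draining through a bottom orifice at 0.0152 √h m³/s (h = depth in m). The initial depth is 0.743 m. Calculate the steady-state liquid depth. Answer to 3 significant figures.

A dh/dt = Q_in − 0.0152 √h. Steady state requires inflow = outflow:
Q_in = 0.0152 √h_ss ⇒ √h_ss = 0.0159/0.0152 = 1.0461.
h_ss = 1.0461² = 1.0942 m. (Since h₀ = 0.743 m < h_ss, the level will rise toward this value.)

1.09 m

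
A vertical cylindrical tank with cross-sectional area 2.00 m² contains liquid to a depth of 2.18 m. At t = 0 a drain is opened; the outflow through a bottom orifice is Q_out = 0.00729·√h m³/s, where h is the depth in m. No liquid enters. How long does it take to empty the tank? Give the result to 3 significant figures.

With no inflow, A dh/dt = −0.00729 √h.
This is separable: 2 d(√h)/dt = −0.00729/A, so √h = √h₀ − (0.00729/(2A)) t.
Set h = 0: 2√h₀ = (0.00729/A) t_empty ⇒ t_empty = 2A√h₀/0.00729.
t_empty = 2·2.00·√2.18/0.00729 = 4.0000·1.4765/0.00729 = 810.14 s.

810 s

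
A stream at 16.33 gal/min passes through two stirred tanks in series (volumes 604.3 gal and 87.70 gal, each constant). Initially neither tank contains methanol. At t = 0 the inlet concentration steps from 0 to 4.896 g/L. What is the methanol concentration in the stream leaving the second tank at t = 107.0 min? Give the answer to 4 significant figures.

4.578 g/L

Each tank obeys Vᵢ dCᵢ/dt = Q(Cᵢ₋₁ − Cᵢ), so τᵢ = Vᵢ/Q.
τ₁ = 604.3/16.33 = 37.0055 min; τ₂ = 87.70/16.33 = 5.37048 min.
Tank 1: C₁ = C_in(1 − e^(−t/τ₁)). Tank 2 (τ₁ ≠ τ₂): C₂ = C_in[1 − (τ₁ e^(−t/τ₁) − τ₂ e^(−t/τ₂))/(τ₁ − τ₂)].
At t = 107.0: e^(−t/τ₁) = 0.0554951, e^(−t/τ₂) = 2.22454e-09.
C₂ = 4.896·[1 − (37.0055·0.0554951 − 5.37048·2.22454e-09)/(31.6350)] = 4.896·0.935084 = 4.57817 g/L.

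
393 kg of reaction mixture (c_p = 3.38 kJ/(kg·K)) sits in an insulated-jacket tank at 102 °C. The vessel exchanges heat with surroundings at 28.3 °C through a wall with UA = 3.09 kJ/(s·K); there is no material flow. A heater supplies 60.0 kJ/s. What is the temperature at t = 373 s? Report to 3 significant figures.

M c_p dT/dt = −UA(T − T_amb) + Q̇.
dT/dt = (T_ss − T)/τ with T_ss = T_amb + Q̇/UA = 28.3 + 60.0/3.09 = 47.717 °C, τ = M c_p/UA = 393·3.38/3.09 = 429.88 s.
This is linear first-order; T(t) = T_ss + (T₀ − T_ss) e^(−t/τ).
T(373) = 47.717 + (54.283)·0.41993 = 70.512 °C.

70.5 °C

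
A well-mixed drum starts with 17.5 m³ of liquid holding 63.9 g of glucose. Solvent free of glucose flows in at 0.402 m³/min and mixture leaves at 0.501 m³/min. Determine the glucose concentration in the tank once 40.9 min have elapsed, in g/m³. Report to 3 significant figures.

1.25 g/m³

Total volume: dV/dt = Q_in − Q_out = -0.099000 m³/min, so V(t) = 17.5 − 0.099000 t and V(40.9) = 13.451 m³.
No glucose enters, so dm/dt = −Q_out · (m/V).
Separate: dm/m = −Q_out dt/V(t) ⇒ ln(m/m₀) = −(Q_out/(Q_in−Q_out)) ln(V/V₀).
m = m₀ (V₀/V)^(Q_out/(Q_in−Q_out)) = 63.9 × (17.5/13.451)^(-5.0606) = 16.871 g.
C = m/V = 16.871/13.451 = 1.2543 g/m³.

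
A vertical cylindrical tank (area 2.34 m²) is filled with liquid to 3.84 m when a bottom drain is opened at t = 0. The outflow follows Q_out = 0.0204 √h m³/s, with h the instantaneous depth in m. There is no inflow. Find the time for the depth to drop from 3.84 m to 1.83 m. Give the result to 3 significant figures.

With no inflow, A dh/dt = −0.0204 √h.
This is separable: 2 d(√h)/dt = −0.0204/A, so √h = √h₀ − (0.0204/(2A)) t.
t = 2A(√h₀ − √h)/0.0204 = 2·2.34·(√3.84 − √1.83)/0.0204
  = 4.6800 × (1.9596 − 1.3528) / 0.0204 = 139.21 s.

139 s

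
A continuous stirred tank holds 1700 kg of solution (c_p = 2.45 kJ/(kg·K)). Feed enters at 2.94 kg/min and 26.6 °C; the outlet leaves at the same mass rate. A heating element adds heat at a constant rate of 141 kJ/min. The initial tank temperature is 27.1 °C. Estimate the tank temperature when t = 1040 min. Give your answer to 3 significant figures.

43.0 °C

Energy balance: M c_p dT/dt = ṁ c_p (T_in − T) + 141.
τ = M/ṁ = 578.23 min; T_ss = T_in + Q̇/(ṁ c_p) = 26.6 + 141/(2.94·2.45) = 46.175 °C.
This is linear first-order; T(t) = T_ss + (T₀ − T_ss) e^(−t/τ).
T(1040) = 46.175 + (-19.075)·e^(−1040/578.23) = 46.175 + (-19.075)·0.16553 = 43.018 °C.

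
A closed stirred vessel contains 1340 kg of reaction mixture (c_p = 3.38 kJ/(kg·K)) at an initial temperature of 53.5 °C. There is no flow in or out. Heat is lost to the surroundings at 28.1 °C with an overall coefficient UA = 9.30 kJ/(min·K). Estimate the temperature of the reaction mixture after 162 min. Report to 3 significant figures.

46.3 °C

M c_p dT/dt = −UA(T − T_amb).
dT/dt = (T_ss − T)/τ with T_ss = T_amb = 28.100 °C, τ = M c_p/UA = 1340·3.38/9.30 = 487.01 min.
Solution: T(t) = T_ss + (T₀ − T_ss) e^(−t/τ).
T(162) = 28.100 + (25.400)·0.71703 = 46.312 °C.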